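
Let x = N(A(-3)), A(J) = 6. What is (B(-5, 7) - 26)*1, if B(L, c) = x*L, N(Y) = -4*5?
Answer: 74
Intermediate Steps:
N(Y) = -20
x = -20
B(L, c) = -20*L
(B(-5, 7) - 26)*1 = (-20*(-5) - 26)*1 = (100 - 26)*1 = 74*1 = 74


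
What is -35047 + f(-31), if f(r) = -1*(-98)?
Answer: -34949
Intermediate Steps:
f(r) = 98
-35047 + f(-31) = -35047 + 98 = -34949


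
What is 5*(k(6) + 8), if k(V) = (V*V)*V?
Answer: 1120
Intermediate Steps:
k(V) = V³ (k(V) = V²*V = V³)
5*(k(6) + 8) = 5*(6³ + 8) = 5*(216 + 8) = 5*224 = 1120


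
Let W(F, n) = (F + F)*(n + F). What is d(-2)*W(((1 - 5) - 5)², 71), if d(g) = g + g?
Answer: -98496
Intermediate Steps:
W(F, n) = 2*F*(F + n) (W(F, n) = (2*F)*(F + n) = 2*F*(F + n))
d(g) = 2*g
d(-2)*W(((1 - 5) - 5)², 71) = (2*(-2))*(2*((1 - 5) - 5)²*(((1 - 5) - 5)² + 71)) = -8*(-4 - 5)²*((-4 - 5)² + 71) = -8*(-9)²*((-9)² + 71) = -8*81*(81 + 71) = -8*81*152 = -4*24624 = -98496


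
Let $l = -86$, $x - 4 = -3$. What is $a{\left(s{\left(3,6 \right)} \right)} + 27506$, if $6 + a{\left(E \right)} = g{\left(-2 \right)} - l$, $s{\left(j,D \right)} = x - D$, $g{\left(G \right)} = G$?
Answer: $27584$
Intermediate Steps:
$x = 1$ ($x = 4 - 3 = 1$)
$s{\left(j,D \right)} = 1 - D$
$a{\left(E \right)} = 78$ ($a{\left(E \right)} = -6 - -84 = -6 + \left(-2 + 86\right) = -6 + 84 = 78$)
$a{\left(s{\left(3,6 \right)} \right)} + 27506 = 78 + 27506 = 27584$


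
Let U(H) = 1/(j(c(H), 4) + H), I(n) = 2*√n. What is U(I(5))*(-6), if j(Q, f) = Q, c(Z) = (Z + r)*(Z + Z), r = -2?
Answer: -12/71 - 9*√5/355 ≈ -0.22570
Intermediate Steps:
c(Z) = 2*Z*(-2 + Z) (c(Z) = (Z - 2)*(Z + Z) = (-2 + Z)*(2*Z) = 2*Z*(-2 + Z))
U(H) = 1/(H + 2*H*(-2 + H)) (U(H) = 1/(2*H*(-2 + H) + H) = 1/(H + 2*H*(-2 + H)))
U(I(5))*(-6) = (1/(((2*√5))*(-3 + 2*(2*√5))))*(-6) = ((√5/10)/(-3 + 4*√5))*(-6) = (√5/(10*(-3 + 4*√5)))*(-6) = -3*√5/(5*(-3 + 4*√5))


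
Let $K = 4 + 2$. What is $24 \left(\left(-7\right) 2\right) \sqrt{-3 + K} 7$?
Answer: $- 2352 \sqrt{3} \approx -4073.8$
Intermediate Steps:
$K = 6$
$24 \left(\left(-7\right) 2\right) \sqrt{-3 + K} 7 = 24 \left(\left(-7\right) 2\right) \sqrt{-3 + 6} \cdot 7 = 24 \left(-14\right) \sqrt{3} \cdot 7 = - 336 \cdot 7 \sqrt{3} = - 2352 \sqrt{3}$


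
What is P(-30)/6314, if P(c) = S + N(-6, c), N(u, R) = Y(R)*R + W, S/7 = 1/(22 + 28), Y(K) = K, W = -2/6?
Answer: 134971/947100 ≈ 0.14251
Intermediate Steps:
W = -⅓ (W = -2*⅙ = -⅓ ≈ -0.33333)
S = 7/50 (S = 7/(22 + 28) = 7/50 ≈ 0.14000)
N(u, R) = -⅓ + R² (N(u, R) = R*R - ⅓ = R² - ⅓ = -⅓ + R²)
P(c) = -29/150 + c² (P(c) = 7/50 + (-⅓ + c²) = -29/150 + c²)
P(-30)/6314 = (-29/150 + (-30)²)/6314 = (-29/150 + 900)*(1/6314) = (134971/150)*(1/6314) = 134971/947100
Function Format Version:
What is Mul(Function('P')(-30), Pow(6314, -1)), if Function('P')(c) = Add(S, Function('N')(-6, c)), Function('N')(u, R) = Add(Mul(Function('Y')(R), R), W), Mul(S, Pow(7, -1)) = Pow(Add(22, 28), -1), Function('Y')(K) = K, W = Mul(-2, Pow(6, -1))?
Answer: Rational(134971, 947100) ≈ 0.14251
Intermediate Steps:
W = Rational(-1, 3) (W = Mul(-2, Rational(1, 6)) = Rational(-1, 3) ≈ -0.33333)
S = Rational(7, 50) (S = Mul(7, Pow(Add(22, 28), -1)) = Mul(7, Pow(50, -1)) = Mul(7, Rational(1, 50)) = Rational(7, 50) ≈ 0.14000)
Function('N')(u, R) = Add(Rational(-1, 3), Pow(R, 2)) (Function('N')(u, R) = Add(Mul(R, R), Rational(-1, 3)) = Add(Pow(R, 2), Rational(-1, 3)) = Add(Rational(-1, 3), Pow(R, 2)))
Function('P')(c) = Add(Rational(-29, 150), Pow(c, 2)) (Function('P')(c) = Add(Rational(7, 50), Add(Rational(-1, 3), Pow(c, 2))) = Add(Rational(-29, 150), Pow(c, 2)))
Mul(Function('P')(-30), Pow(6314, -1)) = Mul(Add(Rational(-29, 150), Pow(-30, 2)), Pow(6314, -1)) = Mul(Add(Rational(-29, 150), 900), Rational(1, 6314)) = Mul(Rational(134971, 150), Rational(1, 6314)) = Rational(134971, 947100)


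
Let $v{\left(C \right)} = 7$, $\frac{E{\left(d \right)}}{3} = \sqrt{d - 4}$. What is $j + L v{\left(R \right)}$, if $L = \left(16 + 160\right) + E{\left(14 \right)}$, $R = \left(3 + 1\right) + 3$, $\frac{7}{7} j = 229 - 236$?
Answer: $1225 + 21 \sqrt{10} \approx 1291.4$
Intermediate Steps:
$j = -7$ ($j = 229 - 236 = -7$)
$E{\left(d \right)} = 3 \sqrt{-4 + d}$ ($E{\left(d \right)} = 3 \sqrt{d - 4} = 3 \sqrt{-4 + d}$)
$R = 7$ ($R = 4 + 3 = 7$)
$L = 176 + 3 \sqrt{10}$ ($L = \left(16 + 160\right) + 3 \sqrt{-4 + 14} = 176 + 3 \sqrt{10} \approx 185.49$)
$j + L v{\left(R \right)} = -7 + \left(176 + 3 \sqrt{10}\right) 7 = -7 + \left(1232 + 21 \sqrt{10}\right) = 1225 + 21 \sqrt{10}$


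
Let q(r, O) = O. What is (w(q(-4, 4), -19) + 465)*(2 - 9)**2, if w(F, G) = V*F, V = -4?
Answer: 22001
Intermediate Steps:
w(F, G) = -4*F
(w(q(-4, 4), -19) + 465)*(2 - 9)**2 = (-4*4 + 465)*(2 - 9)**2 = (-16 + 465)*(-7)**2 = 449*49 = 22001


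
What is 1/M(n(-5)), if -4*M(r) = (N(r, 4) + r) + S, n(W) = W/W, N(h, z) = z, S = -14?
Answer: 4/9 ≈ 0.44444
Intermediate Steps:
n(W) = 1
M(r) = 5/2 - r/4 (M(r) = -((4 + r) - 14)/4 = -(-10 + r)/4 = 5/2 - r/4)
1/M(n(-5)) = 1/(5/2 - ¼*1) = 1/(5/2 - ¼) = 1/(9/4) = 4/9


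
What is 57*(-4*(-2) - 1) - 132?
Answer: 267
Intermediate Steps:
57*(-4*(-2) - 1) - 132 = 57*(8 - 1) - 132 = 57*7 - 132 = 399 - 132 = 267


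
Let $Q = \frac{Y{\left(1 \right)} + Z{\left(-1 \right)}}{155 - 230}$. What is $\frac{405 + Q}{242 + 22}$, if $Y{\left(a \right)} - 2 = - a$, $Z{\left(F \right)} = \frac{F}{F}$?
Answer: $\frac{30373}{19800} \approx 1.534$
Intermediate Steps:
$Z{\left(F \right)} = 1$
$Y{\left(a \right)} = 2 - a$
$Q = - \frac{2}{75}$ ($Q = \frac{\left(2 - 1\right) + 1}{155 - 230} = \frac{\left(2 - 1\right) + 1}{-75} = \left(1 + 1\right) \left(- \frac{1}{75}\right) = 2 \left(- \frac{1}{75}\right) = - \frac{2}{75} \approx -0.026667$)
$\frac{405 + Q}{242 + 22} = \frac{405 - \frac{2}{75}}{242 + 22} = \frac{30373}{75 \cdot 264} = \frac{30373}{75} \cdot \frac{1}{264} = \frac{30373}{19800}$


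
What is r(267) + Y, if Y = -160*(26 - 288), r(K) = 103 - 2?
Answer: 42021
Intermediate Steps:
r(K) = 101
Y = 41920 (Y = -160*(-262) = 41920)
r(267) + Y = 101 + 41920 = 42021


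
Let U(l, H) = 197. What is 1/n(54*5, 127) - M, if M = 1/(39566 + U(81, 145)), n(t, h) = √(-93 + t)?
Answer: -1/39763 + √177/177 ≈ 0.075139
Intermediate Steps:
M = 1/39763 (M = 1/(39566 + 197) = 1/39763 ≈ 2.5149e-5)
1/n(54*5, 127) - M = 1/(√(-93 + 54*5)) - 1*1/39763 = 1/(√(-93 + 270)) - 1/39763 = 1/(√177) - 1/39763 = √177/177 - 1/39763 = -1/39763 + √177/177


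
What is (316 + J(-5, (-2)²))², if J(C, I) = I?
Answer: 102400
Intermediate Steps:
(316 + J(-5, (-2)²))² = (316 + (-2)²)² = (316 + 4)² = 320² = 102400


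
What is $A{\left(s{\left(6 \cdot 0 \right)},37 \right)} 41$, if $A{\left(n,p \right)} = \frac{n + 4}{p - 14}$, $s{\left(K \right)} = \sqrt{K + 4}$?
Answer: $\frac{246}{23} \approx 10.696$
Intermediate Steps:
$s{\left(K \right)} = \sqrt{4 + K}$
$A{\left(n,p \right)} = \frac{4 + n}{-14 + p}$
$A{\left(s{\left(6 \cdot 0 \right)},37 \right)} 41 = \frac{4 + \sqrt{4 + 6 \cdot 0}}{-14 + 37} \cdot 41 = \frac{4 + \sqrt{4 + 0}}{23} \cdot 41 = \frac{4 + \sqrt{4}}{23} \cdot 41 = \frac{4 + 2}{23} \cdot 41 = \frac{1}{23} \cdot 6 \cdot 41 = \frac{6}{23} \cdot 41 = \frac{246}{23}$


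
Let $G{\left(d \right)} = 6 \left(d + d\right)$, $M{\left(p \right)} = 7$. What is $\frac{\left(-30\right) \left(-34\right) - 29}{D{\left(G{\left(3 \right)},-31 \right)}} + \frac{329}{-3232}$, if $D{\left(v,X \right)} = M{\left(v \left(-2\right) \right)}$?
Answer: $\frac{3200609}{22624} \approx 141.47$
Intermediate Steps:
$G{\left(d \right)} = 12 d$ ($G{\left(d \right)} = 6 \cdot 2 d = 12 d$)
$D{\left(v,X \right)} = 7$
$\frac{\left(-30\right) \left(-34\right) - 29}{D{\left(G{\left(3 \right)},-31 \right)}} + \frac{329}{-3232} = \frac{\left(-30\right) \left(-34\right) - 29}{7} + \frac{329}{-3232} = \left(1020 - 29\right) \frac{1}{7} + 329 \left(- \frac{1}{3232}\right) = 991 \cdot \frac{1}{7} - \frac{329}{3232} = \frac{991}{7} - \frac{329}{3232} = \frac{3200609}{22624}$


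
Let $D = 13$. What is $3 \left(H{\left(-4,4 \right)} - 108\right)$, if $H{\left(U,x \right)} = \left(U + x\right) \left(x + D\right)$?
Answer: $-324$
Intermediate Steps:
$H{\left(U,x \right)} = \left(13 + x\right) \left(U + x\right)$ ($H{\left(U,x \right)} = \left(U + x\right) \left(x + 13\right) = \left(U + x\right) \left(13 + x\right) = \left(13 + x\right) \left(U + x\right)$)
$3 \left(H{\left(-4,4 \right)} - 108\right) = 3 \left(\left(4^{2} + 13 \left(-4\right) + 13 \cdot 4 - 16\right) - 108\right) = 3 \left(\left(16 - 52 + 52 - 16\right) - 108\right) = 3 \left(0 - 108\right) = 3 \left(-108\right) = -324$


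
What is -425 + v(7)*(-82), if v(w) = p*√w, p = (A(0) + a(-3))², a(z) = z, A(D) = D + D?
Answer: -425 - 738*√7 ≈ -2377.6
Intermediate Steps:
A(D) = 2*D
p = 9 (p = (2*0 - 3)² = (0 - 3)² = (-3)² = 9)
v(w) = 9*√w
-425 + v(7)*(-82) = -425 + (9*√7)*(-82) = -425 - 738*√7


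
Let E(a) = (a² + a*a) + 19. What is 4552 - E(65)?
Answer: -3917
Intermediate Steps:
E(a) = 19 + 2*a² (E(a) = (a² + a²) + 19 = 2*a² + 19 = 19 + 2*a²)
4552 - E(65) = 4552 - (19 + 2*65²) = 4552 - (19 + 2*4225) = 4552 - (19 + 8450) = 4552 - 1*8469 = 4552 - 8469 = -3917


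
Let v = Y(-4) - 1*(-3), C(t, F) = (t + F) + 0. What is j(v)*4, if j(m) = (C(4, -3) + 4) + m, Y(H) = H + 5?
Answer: 36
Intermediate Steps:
Y(H) = 5 + H
C(t, F) = F + t (C(t, F) = (F + t) + 0 = F + t)
v = 4 (v = (5 - 4) - 1*(-3) = 1 + 3 = 4)
j(m) = 5 + m (j(m) = ((-3 + 4) + 4) + m = (1 + 4) + m = 5 + m)
j(v)*4 = (5 + 4)*4 = 9*4 = 36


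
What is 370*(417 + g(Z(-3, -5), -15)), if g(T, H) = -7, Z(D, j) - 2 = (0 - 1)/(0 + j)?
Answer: 151700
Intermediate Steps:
Z(D, j) = 2 - 1/j (Z(D, j) = 2 + (0 - 1)/(0 + j) = 2 - 1/j)
370*(417 + g(Z(-3, -5), -15)) = 370*(417 - 7) = 370*410 = 151700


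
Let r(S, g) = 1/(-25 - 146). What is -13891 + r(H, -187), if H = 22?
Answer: -2375362/171 ≈ -13891.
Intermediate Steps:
r(S, g) = -1/171 (r(S, g) = 1/(-171) = -1/171)
-13891 + r(H, -187) = -13891 - 1/171 = -2375362/171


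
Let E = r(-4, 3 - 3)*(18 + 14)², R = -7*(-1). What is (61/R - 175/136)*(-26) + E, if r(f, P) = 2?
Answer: 882925/476 ≈ 1854.9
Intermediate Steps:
R = 7
E = 2048 (E = 2*(18 + 14)² = 2*32² = 2*1024 = 2048)
(61/R - 175/136)*(-26) + E = (61/7 - 175/136)*(-26) + 2048 = (7071/952)*(-26) + 2048 = -91923/476 + 2048 = 882925/476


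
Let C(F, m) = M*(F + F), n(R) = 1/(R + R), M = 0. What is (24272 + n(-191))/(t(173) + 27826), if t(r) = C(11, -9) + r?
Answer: 9271903/10695618 ≈ 0.86689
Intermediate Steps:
n(R) = 1/(2*R)
C(F, m) = 0 (C(F, m) = 0*(F + F) = 0*(2*F) = 0)
t(r) = r (t(r) = 0 + r = r)
(24272 + n(-191))/(t(173) + 27826) = (24272 + (1/2)/(-191))/(173 + 27826) = (24272 + (1/2)*(-1/191))/27999 = (24272 - 1/382)*(1/27999) = (9271903/382)*(1/27999) = 9271903/10695618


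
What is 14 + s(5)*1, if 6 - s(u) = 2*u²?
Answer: -30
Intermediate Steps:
s(u) = 6 - 2*u²
14 + s(5)*1 = 14 + (6 - 2*5²)*1 = 14 + (6 - 2*25)*1 = 14 + (6 - 50)*1 = 14 - 44*1 = 14 - 44 = -30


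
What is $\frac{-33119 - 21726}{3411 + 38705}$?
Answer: $- \frac{54845}{42116} \approx -1.3022$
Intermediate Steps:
$\frac{-33119 - 21726}{3411 + 38705} = - \frac{54845}{42116}$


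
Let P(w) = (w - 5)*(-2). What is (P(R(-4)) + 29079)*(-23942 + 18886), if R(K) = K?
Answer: -147114432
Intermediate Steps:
P(w) = 10 - 2*w (P(w) = (-5 + w)*(-2) = 10 - 2*w)
(P(R(-4)) + 29079)*(-23942 + 18886) = ((10 - 2*(-4)) + 29079)*(-23942 + 18886) = ((10 + 8) + 29079)*(-5056) = (18 + 29079)*(-5056) = 29097*(-5056) = -147114432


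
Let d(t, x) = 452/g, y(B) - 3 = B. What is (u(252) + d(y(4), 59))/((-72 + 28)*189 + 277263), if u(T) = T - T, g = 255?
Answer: 452/68581485 ≈ 6.5907e-6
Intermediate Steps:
y(B) = 3 + B
u(T) = 0
d(t, x) = 452/255
(u(252) + d(y(4), 59))/((-72 + 28)*189 + 277263) = (0 + 452/255)/((-72 + 28)*189 + 277263) = 452/(255*(-44*189 + 277263)) = 452/(255*(-8316 + 277263)) = (452/255)/268947 = (452/255)*(1/268947) = 452/68581485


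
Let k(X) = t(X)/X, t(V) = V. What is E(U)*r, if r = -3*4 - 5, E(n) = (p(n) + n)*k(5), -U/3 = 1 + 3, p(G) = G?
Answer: 408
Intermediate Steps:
U = -12 (U = -3*(1 + 3) = -3*4 = -12)
k(X) = 1 (k(X) = X/X = 1)
E(n) = 2*n (E(n) = (n + n)*1 = (2*n)*1 = 2*n)
r = -17 (r = -12 - 5 = -17)
E(U)*r = (2*(-12))*(-17) = -24*(-17) = 408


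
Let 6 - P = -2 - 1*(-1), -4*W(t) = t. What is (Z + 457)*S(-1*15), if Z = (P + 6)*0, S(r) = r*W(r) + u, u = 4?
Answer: -95513/4 ≈ -23878.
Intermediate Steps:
W(t) = -t/4
P = 7 (P = 6 - (-2 - 1*(-1)) = 6 - (-2 + 1) = 6 - 1*(-1) = 6 + 1 = 7)
S(r) = 4 - r²/4 (S(r) = r*(-r/4) + 4 = -r²/4 + 4 = 4 - r²/4)
Z = 0 (Z = (7 + 6)*0 = 13*0 = 0)
(Z + 457)*S(-1*15) = (0 + 457)*(4 - (-1*15)²/4) = 457*(4 - ¼*(-15)²) = 457*(4 - ¼*225) = 457*(4 - 225/4) = 457*(-209/4) = -95513/4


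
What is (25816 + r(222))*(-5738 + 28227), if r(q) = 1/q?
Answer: 128887899817/222 ≈ 5.8058e+8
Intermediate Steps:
(25816 + r(222))*(-5738 + 28227) = (25816 + 1/222)*(-5738 + 28227) = (25816 + 1/222)*22489 = (5731153/222)*22489 = 128887899817/222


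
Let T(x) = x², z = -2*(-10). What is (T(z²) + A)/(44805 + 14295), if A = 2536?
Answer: 40634/14775 ≈ 2.7502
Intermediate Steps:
z = 20
(T(z²) + A)/(44805 + 14295) = ((20²)² + 2536)/(44805 + 14295) = (400² + 2536)/59100 = (160000 + 2536)*(1/59100) = 162536*(1/59100) = 40634/14775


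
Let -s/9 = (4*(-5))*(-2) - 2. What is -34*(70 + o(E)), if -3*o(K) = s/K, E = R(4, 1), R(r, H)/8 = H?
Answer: -5729/2 ≈ -2864.5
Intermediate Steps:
R(r, H) = 8*H
E = 8 (E = 8*1 = 8)
s = -342 (s = -9*((4*(-5))*(-2) - 2) = -9*(-20*(-2) - 2) = -9*(40 - 2) = -9*38 = -342)
o(K) = 114/K (o(K) = -(-114)/K = 114/K)
-34*(70 + o(E)) = -34*(70 + 114/8) = -34*(70 + 114*(⅛)) = -34*(70 + 57/4) = -34*337/4 = -5729/2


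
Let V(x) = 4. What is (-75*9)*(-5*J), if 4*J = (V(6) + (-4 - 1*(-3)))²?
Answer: 30375/4 ≈ 7593.8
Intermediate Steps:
J = 9/4 (J = (4 + (-4 - 1*(-3)))²/4 = (4 + (-4 + 3))²/4 = (4 - 1)²/4 = (¼)*3² = (¼)*9 = 9/4 ≈ 2.2500)
(-75*9)*(-5*J) = (-75*9)*(-5*9/4) = -675*(-45/4) = 30375/4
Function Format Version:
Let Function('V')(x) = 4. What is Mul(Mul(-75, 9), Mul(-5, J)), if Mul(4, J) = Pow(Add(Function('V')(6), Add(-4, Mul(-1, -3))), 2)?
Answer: Rational(30375, 4) ≈ 7593.8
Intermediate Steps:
J = Rational(9, 4) (J = Mul(Rational(1, 4), Pow(Add(4, Add(-4, Mul(-1, -3))), 2)) = Mul(Rational(1, 4), Pow(Add(4, Add(-4, 3)), 2)) = Mul(Rational(1, 4), Pow(Add(4, -1), 2)) = Mul(Rational(1, 4), Pow(3, 2)) = Mul(Rational(1, 4), 9) = Rational(9, 4) ≈ 2.2500)
Mul(Mul(-75, 9), Mul(-5, J)) = Mul(Mul(-75, 9), Mul(-5, Rational(9, 4))) = Mul(-675, Rational(-45, 4)) = Rational(30375, 4)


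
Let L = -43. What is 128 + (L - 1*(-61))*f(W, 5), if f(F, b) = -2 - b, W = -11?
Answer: 2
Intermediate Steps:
128 + (L - 1*(-61))*f(W, 5) = 128 + (-43 - 1*(-61))*(-2 - 1*5) = 128 + (-43 + 61)*(-2 - 5) = 128 + 18*(-7) = 128 - 126 = 2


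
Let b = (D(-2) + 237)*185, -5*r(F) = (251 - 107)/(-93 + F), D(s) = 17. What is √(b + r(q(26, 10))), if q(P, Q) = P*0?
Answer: √1128942190/155 ≈ 216.77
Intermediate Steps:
q(P, Q) = 0
r(F) = -144/(5*(-93 + F)) (r(F) = -(251 - 107)/(5*(-93 + F)) = -144/(5*(-93 + F)))
b = 46990 (b = (17 + 237)*185 = 254*185 = 46990)
√(b + r(q(26, 10))) = √(46990 - 144/(-465 + 5*0)) = √(46990 - 144/(-465 + 0)) = √(46990 - 144/(-465)) = √(46990 - 144*(-1/465)) = √(46990 + 48/155) = √(7283498/155) = √1128942190/155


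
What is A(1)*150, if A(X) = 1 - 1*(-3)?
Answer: 600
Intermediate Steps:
A(X) = 4 (A(X) = 1 + 3 = 4)
A(1)*150 = 4*150 = 600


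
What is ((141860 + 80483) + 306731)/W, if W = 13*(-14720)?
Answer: -20349/7360 ≈ -2.7648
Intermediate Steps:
W = -191360
((141860 + 80483) + 306731)/W = ((141860 + 80483) + 306731)/(-191360) = (222343 + 306731)*(-1/191360) = 529074*(-1/191360) = -20349/7360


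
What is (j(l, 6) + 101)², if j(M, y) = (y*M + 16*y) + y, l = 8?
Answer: 63001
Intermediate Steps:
j(M, y) = 17*y + M*y (j(M, y) = (M*y + 16*y) + y = (16*y + M*y) + y = 17*y + M*y)
(j(l, 6) + 101)² = (6*(17 + 8) + 101)² = (6*25 + 101)² = (150 + 101)² = 251² = 63001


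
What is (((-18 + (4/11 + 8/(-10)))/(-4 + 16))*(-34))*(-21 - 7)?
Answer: -80444/55 ≈ -1462.6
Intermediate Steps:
(((-18 + (4/11 + 8/(-10)))/(-4 + 16))*(-34))*(-21 - 7) = (((-18 + (4*(1/11) + 8*(-1/10)))/12)*(-34))*(-28) = (((-18 + (4/11 - 4/5))*(1/12))*(-34))*(-28) = (((-18 - 24/55)*(1/12))*(-34))*(-28) = (-1014/55*1/12*(-34))*(-28) = -169/110*(-34)*(-28) = (2873/55)*(-28) = -80444/55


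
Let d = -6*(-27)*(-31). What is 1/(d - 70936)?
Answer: -1/75958 ≈ -1.3165e-5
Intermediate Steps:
d = -5022 (d = 162*(-31) = -5022)
1/(d - 70936) = 1/(-5022 - 70936) = 1/(-75958) = -1/75958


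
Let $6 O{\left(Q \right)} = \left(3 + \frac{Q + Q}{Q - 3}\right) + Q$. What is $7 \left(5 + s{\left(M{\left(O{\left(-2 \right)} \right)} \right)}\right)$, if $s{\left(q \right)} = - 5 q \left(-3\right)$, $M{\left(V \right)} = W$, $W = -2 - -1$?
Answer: $-70$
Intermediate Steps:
$O{\left(Q \right)} = \frac{1}{2} + \frac{Q}{6} + \frac{Q}{3 \left(-3 + Q\right)}$ ($O{\left(Q \right)} = \frac{\left(3 + \frac{Q + Q}{Q - 3}\right) + Q}{6} = \frac{\left(3 + \frac{2 Q}{-3 + Q}\right) + Q}{6} = \frac{3 + Q + \frac{2 Q}{-3 + Q}}{6} = \frac{1}{2} + \frac{Q}{6} + \frac{Q}{3 \left(-3 + Q\right)}$)
$W = -1$ ($W = -2 + 1 = -1$)
$M{\left(V \right)} = -1$
$s{\left(q \right)} = 15 q$
$7 \left(5 + s{\left(M{\left(O{\left(-2 \right)} \right)} \right)}\right) = 7 \left(5 + 15 \left(-1\right)\right) = 7 \left(5 - 15\right) = 7 \left(-10\right) = -70$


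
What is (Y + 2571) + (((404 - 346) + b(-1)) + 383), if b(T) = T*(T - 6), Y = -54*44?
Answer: 643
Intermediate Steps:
Y = -2376
b(T) = T*(-6 + T)
(Y + 2571) + (((404 - 346) + b(-1)) + 383) = (-2376 + 2571) + (((404 - 346) - (-6 - 1)) + 383) = 195 + ((58 - 1*(-7)) + 383) = 195 + ((58 + 7) + 383) = 195 + (65 + 383) = 195 + 448 = 643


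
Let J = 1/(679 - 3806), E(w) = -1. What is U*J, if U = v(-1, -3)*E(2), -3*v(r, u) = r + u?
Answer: 4/9381 ≈ 0.00042639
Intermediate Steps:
v(r, u) = -r/3 - u/3 (v(r, u) = -(r + u)/3 = -r/3 - u/3)
J = -1/3127 (J = 1/(-3127) = -1/3127 ≈ -0.00031980)
U = -4/3 (U = (-⅓*(-1) - ⅓*(-3))*(-1) = (⅓ + 1)*(-1) = (4/3)*(-1) = -4/3 ≈ -1.3333)
U*J = -4/3*(-1/3127) = 4/9381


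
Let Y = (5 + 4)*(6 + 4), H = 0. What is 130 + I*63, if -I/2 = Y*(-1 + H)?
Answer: 11470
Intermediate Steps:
Y = 90 (Y = 9*10 = 90)
I = 180 (I = -180*(-1 + 0) = -180*(-1) = -2*(-90) = 180)
130 + I*63 = 130 + 180*63 = 130 + 11340 = 11470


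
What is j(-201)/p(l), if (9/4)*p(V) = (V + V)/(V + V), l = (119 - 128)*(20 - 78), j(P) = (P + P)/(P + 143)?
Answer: 1809/116 ≈ 15.595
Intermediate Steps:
j(P) = 2*P/(143 + P) (j(P) = (2*P)/(143 + P) = 2*P/(143 + P))
l = 522 (l = -9*(-58) = 522)
p(V) = 4/9 (p(V) = 4*((V + V)/(V + V))/9 = 4*((2*V)/((2*V)))/9 = 4*((2*V)*(1/(2*V)))/9 = (4/9)*1 = 4/9)
j(-201)/p(l) = (2*(-201)/(143 - 201))/(4/9) = (2*(-201)/(-58))*(9/4) = (2*(-201)*(-1/58))*(9/4) = (201/29)*(9/4) = 1809/116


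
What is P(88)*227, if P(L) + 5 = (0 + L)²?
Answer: 1756753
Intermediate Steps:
P(L) = -5 + L² (P(L) = -5 + (0 + L)² = -5 + L²)
P(88)*227 = (-5 + 88²)*227 = (-5 + 7744)*227 = 7739*227 = 1756753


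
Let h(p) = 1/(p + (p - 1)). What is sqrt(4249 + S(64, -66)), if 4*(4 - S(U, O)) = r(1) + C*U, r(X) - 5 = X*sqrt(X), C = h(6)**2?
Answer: sqrt(2057662)/22 ≈ 65.203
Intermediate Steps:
h(p) = 1/(-1 + 2*p) (h(p) = 1/(p + (-1 + p)) = 1/(-1 + 2*p))
C = 1/121 (C = (1/(-1 + 2*6))**2 = (1/(-1 + 12))**2 = (1/11)**2 = 1/121 ≈ 0.0082645)
r(X) = 5 + X**(3/2) (r(X) = 5 + X*sqrt(X) = 5 + X**(3/2))
S(U, O) = 5/2 - U/484 (S(U, O) = 4 - ((5 + 1**(3/2)) + U/121)/4 = 4 - ((5 + 1) + U/121)/4 = 4 - (6 + U/121)/4 = 4 + (-3/2 - U/484) = 5/2 - U/484)
sqrt(4249 + S(64, -66)) = sqrt(4249 + (5/2 - 1/484*64)) = sqrt(4249 + (5/2 - 16/121)) = sqrt(4249 + 573/242) = sqrt(1028831/242) = sqrt(2057662)/22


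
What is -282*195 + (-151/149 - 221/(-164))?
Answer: -1343727475/24436 ≈ -54990.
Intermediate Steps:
-282*195 + (-151/149 - 221/(-164)) = -54990 + (-151*1/149 - 221*(-1/164)) = -54990 + (-151/149 + 221/164) = -54990 + 8165/24436 = -1343727475/24436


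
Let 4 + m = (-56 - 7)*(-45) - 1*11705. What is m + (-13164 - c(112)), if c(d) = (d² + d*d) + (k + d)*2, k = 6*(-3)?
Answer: -47314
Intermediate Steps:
k = -18
c(d) = -36 + 2*d + 2*d² (c(d) = (d² + d*d) + (-18 + d)*2 = (d² + d²) + (-36 + 2*d) = 2*d² + (-36 + 2*d) = -36 + 2*d + 2*d²)
m = -8874 (m = -4 + ((-56 - 7)*(-45) - 1*11705) = -4 + (-63*(-45) - 11705) = -4 + (2835 - 11705) = -4 - 8870 = -8874)
m + (-13164 - c(112)) = -8874 + (-13164 - (-36 + 2*112 + 2*112²)) = -8874 + (-13164 - (-36 + 224 + 2*12544)) = -8874 + (-13164 - (-36 + 224 + 25088)) = -8874 + (-13164 - 1*25276) = -8874 + (-13164 - 25276) = -8874 - 38440 = -47314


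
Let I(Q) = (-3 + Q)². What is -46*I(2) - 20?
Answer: -66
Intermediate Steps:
-46*I(2) - 20 = -46*(-3 + 2)² - 20 = -46*(-1)² - 20 = -46*1 - 20 = -46 - 20 = -66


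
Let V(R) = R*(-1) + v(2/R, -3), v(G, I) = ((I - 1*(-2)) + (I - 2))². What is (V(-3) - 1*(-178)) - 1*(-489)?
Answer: 706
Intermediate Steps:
v(G, I) = 4*I² (v(G, I) = ((I + 2) + (-2 + I))² = ((2 + I) + (-2 + I))² = (2*I)² = 4*I²)
V(R) = 36 - R (V(R) = R*(-1) + 4*(-3)² = -R + 4*9 = -R + 36 = 36 - R)
(V(-3) - 1*(-178)) - 1*(-489) = ((36 - 1*(-3)) - 1*(-178)) - 1*(-489) = ((36 + 3) + 178) + 489 = (39 + 178) + 489 = 217 + 489 = 706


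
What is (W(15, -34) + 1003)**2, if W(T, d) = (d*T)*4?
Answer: 1075369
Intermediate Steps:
W(T, d) = 4*T*d (W(T, d) = (T*d)*4 = 4*T*d)
(W(15, -34) + 1003)**2 = (4*15*(-34) + 1003)**2 = (-2040 + 1003)**2 = (-1037)**2 = 1075369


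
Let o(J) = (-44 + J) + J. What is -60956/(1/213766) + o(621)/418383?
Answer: -5451664496400170/418383 ≈ -1.3030e+10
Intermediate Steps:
o(J) = -44 + 2*J
-60956/(1/213766) + o(621)/418383 = -60956/(1/213766) + (-44 + 2*621)/418383 = -60956/1/213766 + (-44 + 1242)*(1/418383) = -60956*213766 + 1198*(1/418383) = -13030320296 + 1198/418383 = -5451664496400170/418383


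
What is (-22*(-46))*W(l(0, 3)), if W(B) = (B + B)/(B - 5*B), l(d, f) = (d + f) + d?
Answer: -506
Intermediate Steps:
l(d, f) = f + 2*d
W(B) = -½ (W(B) = (2*B)/((-4*B)) = (2*B)*(-1/(4*B)) = -½)
(-22*(-46))*W(l(0, 3)) = -22*(-46)*(-½) = 1012*(-½) = -506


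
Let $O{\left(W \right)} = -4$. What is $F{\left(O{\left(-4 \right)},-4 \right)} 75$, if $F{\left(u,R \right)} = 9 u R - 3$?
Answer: $10575$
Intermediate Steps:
$F{\left(u,R \right)} = -3 + 9 R u$ ($F{\left(u,R \right)} = 9 R u - 3 = -3 + 9 R u$)
$F{\left(O{\left(-4 \right)},-4 \right)} 75 = \left(-3 + 9 \left(-4\right) \left(-4\right)\right) 75 = \left(-3 + 144\right) 75 = 141 \cdot 75 = 10575$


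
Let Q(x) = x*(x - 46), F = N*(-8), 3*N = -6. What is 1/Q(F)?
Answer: -1/480 ≈ -0.0020833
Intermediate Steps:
N = -2 (N = (⅓)*(-6) = -2)
F = 16 (F = -2*(-8) = 16)
Q(x) = x*(-46 + x)
1/Q(F) = 1/(16*(-46 + 16)) = 1/(16*(-30)) = 1/(-480) = -1/480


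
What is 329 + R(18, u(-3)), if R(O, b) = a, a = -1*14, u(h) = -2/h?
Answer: 315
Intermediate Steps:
a = -14
R(O, b) = -14
329 + R(18, u(-3)) = 329 - 14 = 315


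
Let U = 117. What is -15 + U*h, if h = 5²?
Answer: 2910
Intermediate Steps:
h = 25
-15 + U*h = -15 + 117*25 = -15 + 2925 = 2910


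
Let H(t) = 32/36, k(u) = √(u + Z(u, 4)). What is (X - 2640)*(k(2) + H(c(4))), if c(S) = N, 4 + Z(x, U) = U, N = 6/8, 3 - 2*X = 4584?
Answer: -13148/3 - 9861*√2/2 ≈ -11355.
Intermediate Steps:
X = -4581/2 (X = 3/2 - ½*4584 = 3/2 - 2292 = -4581/2 ≈ -2290.5)
N = ¾ (N = 6*(⅛) = ¾ ≈ 0.75000)
Z(x, U) = -4 + U
c(S) = ¾
k(u) = √u (k(u) = √(u + (-4 + 4)) = √(u + 0) = √u)
H(t) = 8/9 (H(t) = 32*(1/36) = 8/9)
(X - 2640)*(k(2) + H(c(4))) = (-4581/2 - 2640)*(√2 + 8/9) = -9861*(8/9 + √2)/2 = -13148/3 - 9861*√2/2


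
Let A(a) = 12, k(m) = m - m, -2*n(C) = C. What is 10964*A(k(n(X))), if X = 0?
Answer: 131568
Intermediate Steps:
n(C) = -C/2
k(m) = 0
10964*A(k(n(X))) = 10964*12 = 131568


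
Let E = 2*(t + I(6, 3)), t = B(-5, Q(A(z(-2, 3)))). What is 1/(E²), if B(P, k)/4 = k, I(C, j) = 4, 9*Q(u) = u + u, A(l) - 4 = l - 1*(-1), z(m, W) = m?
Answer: 9/1600 ≈ 0.0056250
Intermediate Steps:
A(l) = 5 + l (A(l) = 4 + (l - 1*(-1)) = 4 + (l + 1) = 4 + (1 + l) = 5 + l)
Q(u) = 2*u/9 (Q(u) = (u + u)/9 = (2*u)/9 = 2*u/9)
B(P, k) = 4*k
t = 8/3 (t = 4*(2*(5 - 2)/9) = 4*((2/9)*3) = 4*(⅔) = 8/3 ≈ 2.6667)
E = 40/3 (E = 2*(8/3 + 4) = 2*(20/3) = 40/3 ≈ 13.333)
1/(E²) = 1/((40/3)²) = 1/(1600/9) = 9/1600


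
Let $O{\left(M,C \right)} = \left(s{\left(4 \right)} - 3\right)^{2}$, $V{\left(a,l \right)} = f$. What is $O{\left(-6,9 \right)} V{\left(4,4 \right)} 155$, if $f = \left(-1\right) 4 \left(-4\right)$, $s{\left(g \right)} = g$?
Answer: $2480$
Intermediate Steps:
$f = 16$ ($f = \left(-4\right) \left(-4\right) = 16$)
$V{\left(a,l \right)} = 16$
$O{\left(M,C \right)} = 1$ ($O{\left(M,C \right)} = \left(4 - 3\right)^{2} = 1^{2} = 1$)
$O{\left(-6,9 \right)} V{\left(4,4 \right)} 155 = 1 \cdot 16 \cdot 155 = 16 \cdot 155 = 2480$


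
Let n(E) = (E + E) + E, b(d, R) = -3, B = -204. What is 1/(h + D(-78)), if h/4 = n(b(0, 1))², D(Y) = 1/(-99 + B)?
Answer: 303/98171 ≈ 0.0030865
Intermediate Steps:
n(E) = 3*E (n(E) = 2*E + E = 3*E)
D(Y) = -1/303 (D(Y) = 1/(-99 - 204) = 1/(-303) = -1/303)
h = 324 (h = 4*(3*(-3))² = 4*(-9)² = 4*81 = 324)
1/(h + D(-78)) = 1/(324 - 1/303) = 1/(98171/303) = 303/98171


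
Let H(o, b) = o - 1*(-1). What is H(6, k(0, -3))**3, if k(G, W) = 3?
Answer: 343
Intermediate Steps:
H(o, b) = 1 + o (H(o, b) = o + 1 = 1 + o)
H(6, k(0, -3))**3 = (1 + 6)**3 = 7**3 = 343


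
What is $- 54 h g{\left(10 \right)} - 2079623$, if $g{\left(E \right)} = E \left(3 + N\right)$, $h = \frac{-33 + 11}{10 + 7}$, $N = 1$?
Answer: $- \frac{35306071}{17} \approx -2.0768 \cdot 10^{6}$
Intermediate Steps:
$h = - \frac{22}{17} \approx -1.2941$
$g{\left(E \right)} = 4 E$ ($g{\left(E \right)} = E \left(3 + 1\right) = E 4 = 4 E$)
$- 54 h g{\left(10 \right)} - 2079623 = \left(-54\right) \left(- \frac{22}{17}\right) 4 \cdot 10 - 2079623 = \frac{1188}{17} \cdot 40 - 2079623 = \frac{47520}{17} - 2079623 = - \frac{35306071}{17}$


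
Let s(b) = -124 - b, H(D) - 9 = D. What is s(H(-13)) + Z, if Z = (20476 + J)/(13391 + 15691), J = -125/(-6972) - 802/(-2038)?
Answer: -24647982595205/206612138376 ≈ -119.30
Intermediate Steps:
J = 2923147/7104468 (J = -125*(-1/6972) - 802*(-1/2038) = 125/6972 + 401/1019 = 2923147/7104468 ≈ 0.41145)
H(D) = 9 + D
Z = 145474009915/206612138376 (Z = (20476 + 2923147/7104468)/(13391 + 15691) = (145474009915/7104468)/29082 = (145474009915/7104468)*(1/29082) = 145474009915/206612138376 ≈ 0.70409)
s(H(-13)) + Z = (-124 - (9 - 13)) + 145474009915/206612138376 = (-124 - 1*(-4)) + 145474009915/206612138376 = (-124 + 4) + 145474009915/206612138376 = -120 + 145474009915/206612138376 = -24647982595205/206612138376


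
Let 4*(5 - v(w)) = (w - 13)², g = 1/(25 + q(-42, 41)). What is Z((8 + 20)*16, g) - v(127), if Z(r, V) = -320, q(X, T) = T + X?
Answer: 2924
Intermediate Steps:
g = 1/24 (g = 1/(25 + (41 - 42)) = 1/(25 - 1) = 1/24 ≈ 0.041667)
v(w) = 5 - (-13 + w)²/4 (v(w) = 5 - (w - 13)²/4 = 5 - (-13 + w)²/4)
Z((8 + 20)*16, g) - v(127) = -320 - (5 - (-13 + 127)²/4) = -320 - (5 - ¼*114²) = -320 - (5 - ¼*12996) = -320 - (5 - 3249) = -320 - 1*(-3244) = -320 + 3244 = 2924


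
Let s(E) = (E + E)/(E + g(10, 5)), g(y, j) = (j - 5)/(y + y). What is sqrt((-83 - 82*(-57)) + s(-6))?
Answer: sqrt(4593) ≈ 67.772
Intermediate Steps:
g(y, j) = (-5 + j)/(2*y) (g(y, j) = (-5 + j)/((2*y)) = (-5 + j)*(1/(2*y)) = (-5 + j)/(2*y))
s(E) = 2 (s(E) = (E + E)/(E + (1/2)*(-5 + 5)/10) = (2*E)/(E + (1/2)*(1/10)*0) = (2*E)/(E + 0) = (2*E)/E = 2)
sqrt((-83 - 82*(-57)) + s(-6)) = sqrt((-83 - 82*(-57)) + 2) = sqrt((-83 + 4674) + 2) = sqrt(4591 + 2) = sqrt(4593)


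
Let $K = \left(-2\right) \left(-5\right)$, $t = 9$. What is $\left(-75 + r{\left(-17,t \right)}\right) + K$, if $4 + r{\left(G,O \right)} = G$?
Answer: $-86$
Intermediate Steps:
$r{\left(G,O \right)} = -4 + G$
$K = 10$
$\left(-75 + r{\left(-17,t \right)}\right) + K = \left(-75 - 21\right) + 10 = -96 + 10 = -86$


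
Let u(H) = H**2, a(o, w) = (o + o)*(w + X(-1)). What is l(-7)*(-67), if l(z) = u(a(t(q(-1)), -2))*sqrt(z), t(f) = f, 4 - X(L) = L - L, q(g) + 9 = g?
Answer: -107200*I*sqrt(7) ≈ -2.8362e+5*I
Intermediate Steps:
q(g) = -9 + g
X(L) = 4 (X(L) = 4 - (L - L) = 4 - 1*0 = 4 + 0 = 4)
a(o, w) = 2*o*(4 + w) (a(o, w) = (o + o)*(w + 4) = (2*o)*(4 + w) = 2*o*(4 + w))
l(z) = 1600*sqrt(z) (l(z) = (2*(-9 - 1)*(4 - 2))**2*sqrt(z) = (2*(-10)*2)**2*sqrt(z) = (-40)**2*sqrt(z) = 1600*sqrt(z))
l(-7)*(-67) = (1600*sqrt(-7))*(-67) = (1600*(I*sqrt(7)))*(-67) = (1600*I*sqrt(7))*(-67) = -107200*I*sqrt(7)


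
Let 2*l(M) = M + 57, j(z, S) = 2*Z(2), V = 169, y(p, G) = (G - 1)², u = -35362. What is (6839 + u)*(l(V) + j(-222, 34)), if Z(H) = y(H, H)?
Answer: -3280145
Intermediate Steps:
y(p, G) = (-1 + G)²
Z(H) = (-1 + H)²
j(z, S) = 2 (j(z, S) = 2*(-1 + 2)² = 2*1² = 2*1 = 2)
l(M) = 57/2 + M/2 (l(M) = (M + 57)/2 = (57 + M)/2 = 57/2 + M/2)
(6839 + u)*(l(V) + j(-222, 34)) = (6839 - 35362)*((57/2 + (½)*169) + 2) = -28523*((57/2 + 169/2) + 2) = -28523*(113 + 2) = -28523*115 = -3280145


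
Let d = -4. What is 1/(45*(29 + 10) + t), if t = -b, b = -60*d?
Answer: 1/1515 ≈ 0.00066007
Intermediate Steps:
b = 240 (b = -60*(-4) = 240)
t = -240 (t = -1*240 = -240)
1/(45*(29 + 10) + t) = 1/(45*(29 + 10) - 240) = 1/(45*39 - 240) = 1/(1755 - 240) = 1/1515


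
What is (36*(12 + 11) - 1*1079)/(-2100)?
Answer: 251/2100 ≈ 0.11952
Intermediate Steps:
(36*(12 + 11) - 1*1079)/(-2100) = (36*23 - 1079)*(-1/2100) = (828 - 1079)*(-1/2100) = -251*(-1/2100) = 251/2100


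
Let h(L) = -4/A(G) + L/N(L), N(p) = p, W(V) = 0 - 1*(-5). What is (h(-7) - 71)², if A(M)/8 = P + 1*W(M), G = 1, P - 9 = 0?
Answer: 3845521/784 ≈ 4905.0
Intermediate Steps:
W(V) = 5 (W(V) = 0 + 5 = 5)
P = 9 (P = 9 + 0 = 9)
A(M) = 112 (A(M) = 8*(9 + 1*5) = 8*(9 + 5) = 8*14 = 112)
h(L) = 27/28 (h(L) = -4/112 + L/L = -4*1/112 + 1 = -1/28 + 1 = 27/28)
(h(-7) - 71)² = (27/28 - 71)² = (-1961/28)² = 3845521/784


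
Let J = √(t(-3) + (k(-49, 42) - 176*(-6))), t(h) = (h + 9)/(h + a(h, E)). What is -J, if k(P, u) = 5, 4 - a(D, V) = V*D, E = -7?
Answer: -√106070/10 ≈ -32.568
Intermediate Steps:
a(D, V) = 4 - D*V (a(D, V) = 4 - V*D = 4 - D*V)
t(h) = (9 + h)/(4 + 8*h) (t(h) = (h + 9)/(h + (4 - 1*h*(-7))) = (9 + h)/(h + (4 + 7*h)) = (9 + h)/(4 + 8*h))
J = √106070/10 (J = √((9 - 3)/(4*(1 + 2*(-3))) + (5 - 176*(-6))) = √((¼)*6/(1 - 6) + (5 - 1*(-1056))) = √((¼)*6/(-5) + (5 + 1056)) = √((¼)*(-⅕)*6 + 1061) = √(-3/10 + 1061) = √(10607/10) = √106070/10 ≈ 32.568)
-J = -√106070/10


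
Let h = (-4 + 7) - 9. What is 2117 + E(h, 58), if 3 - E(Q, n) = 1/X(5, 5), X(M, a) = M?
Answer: 10599/5 ≈ 2119.8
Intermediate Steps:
h = -6 (h = 3 - 9 = -6)
E(Q, n) = 14/5 (E(Q, n) = 3 - 1/5 = 3 - 1*⅕ = 3 - ⅕ = 14/5)
2117 + E(h, 58) = 2117 + 14/5 = 10599/5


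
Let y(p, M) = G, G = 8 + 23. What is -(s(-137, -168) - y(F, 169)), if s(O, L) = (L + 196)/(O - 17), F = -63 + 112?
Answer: 343/11 ≈ 31.182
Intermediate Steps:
F = 49
s(O, L) = (196 + L)/(-17 + O)
G = 31
y(p, M) = 31
-(s(-137, -168) - y(F, 169)) = -((196 - 168)/(-17 - 137) - 1*31) = -(28/(-154) - 31) = -(-1/154*28 - 31) = -(-2/11 - 31) = -1*(-343/11) = 343/11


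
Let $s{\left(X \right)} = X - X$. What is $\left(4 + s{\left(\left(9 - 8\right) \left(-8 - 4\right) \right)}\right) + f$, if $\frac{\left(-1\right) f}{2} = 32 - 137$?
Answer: $214$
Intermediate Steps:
$f = 210$ ($f = - 2 \left(32 - 137\right) = \left(-2\right) \left(-105\right) = 210$)
$s{\left(X \right)} = 0$
$\left(4 + s{\left(\left(9 - 8\right) \left(-8 - 4\right) \right)}\right) + f = \left(4 + 0\right) + 210 = 4 + 210 = 214$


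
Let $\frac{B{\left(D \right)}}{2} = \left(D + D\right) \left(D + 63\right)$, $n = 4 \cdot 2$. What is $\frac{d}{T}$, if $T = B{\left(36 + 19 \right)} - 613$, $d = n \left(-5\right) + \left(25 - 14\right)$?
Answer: $- \frac{29}{25347} \approx -0.0011441$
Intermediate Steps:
$n = 8$
$B{\left(D \right)} = 4 D \left(63 + D\right)$ ($B{\left(D \right)} = 2 \left(D + D\right) \left(D + 63\right) = 2 \cdot 2 D \left(63 + D\right) = 4 D \left(63 + D\right)$)
$d = -29$ ($d = 8 \left(-5\right) + \left(25 - 14\right) = -40 + \left(25 - 14\right) = -40 + 11 = -29$)
$T = 25347$ ($T = 4 \left(36 + 19\right) \left(63 + \left(36 + 19\right)\right) - 613 = 4 \cdot 55 \left(63 + 55\right) - 613 = 4 \cdot 55 \cdot 118 - 613 = 25960 - 613 = 25347$)
$\frac{d}{T} = - \frac{29}{25347}$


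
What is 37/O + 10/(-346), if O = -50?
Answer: -6651/8650 ≈ -0.76890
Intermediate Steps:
37/O + 10/(-346) = 37/(-50) + 10/(-346) = 37*(-1/50) + 10*(-1/346) = -37/50 - 5/173 = -6651/8650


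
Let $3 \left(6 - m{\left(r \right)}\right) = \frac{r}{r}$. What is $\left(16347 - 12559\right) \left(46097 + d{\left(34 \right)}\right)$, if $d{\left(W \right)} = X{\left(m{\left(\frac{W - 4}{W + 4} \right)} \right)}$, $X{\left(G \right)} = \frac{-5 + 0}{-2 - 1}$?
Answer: $\frac{523865248}{3} \approx 1.7462 \cdot 10^{8}$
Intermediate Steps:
$m{\left(r \right)} = \frac{17}{3}$ ($m{\left(r \right)} = 6 - \frac{r \frac{1}{r}}{3} = 6 - \frac{1}{3} = \frac{17}{3}$)
$X{\left(G \right)} = \frac{5}{3}$ ($X{\left(G \right)} = - \frac{5}{-3} = \left(-5\right) \left(- \frac{1}{3}\right) = \frac{5}{3}$)
$d{\left(W \right)} = \frac{5}{3}$
$\left(16347 - 12559\right) \left(46097 + d{\left(34 \right)}\right) = \left(16347 - 12559\right) \left(46097 + \frac{5}{3}\right) = 3788 \cdot \frac{138296}{3} = \frac{523865248}{3}$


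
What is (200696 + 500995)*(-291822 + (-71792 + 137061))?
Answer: -158970201123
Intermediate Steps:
(200696 + 500995)*(-291822 + (-71792 + 137061)) = 701691*(-291822 + 65269) = 701691*(-226553) = -158970201123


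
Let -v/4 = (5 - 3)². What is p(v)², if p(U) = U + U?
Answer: 1024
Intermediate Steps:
v = -16 (v = -4*(5 - 3)² = -4*2² = -4*4 = -16)
p(U) = 2*U
p(v)² = (2*(-16))² = (-32)² = 1024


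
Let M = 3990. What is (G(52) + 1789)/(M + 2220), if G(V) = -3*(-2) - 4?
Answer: 199/690 ≈ 0.28841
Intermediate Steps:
G(V) = 2 (G(V) = 6 - 4 = 2)
(G(52) + 1789)/(M + 2220) = (2 + 1789)/(3990 + 2220) = 1791/6210 = 1791*(1/6210) = 199/690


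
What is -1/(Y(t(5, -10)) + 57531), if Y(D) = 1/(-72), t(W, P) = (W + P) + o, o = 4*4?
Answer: -72/4142231 ≈ -1.7382e-5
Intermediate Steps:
o = 16
t(W, P) = 16 + P + W (t(W, P) = (W + P) + 16 = (P + W) + 16 = 16 + P + W)
Y(D) = -1/72
-1/(Y(t(5, -10)) + 57531) = -1/(-1/72 + 57531) = -1/4142231/72 = -1*72/4142231 = -72/4142231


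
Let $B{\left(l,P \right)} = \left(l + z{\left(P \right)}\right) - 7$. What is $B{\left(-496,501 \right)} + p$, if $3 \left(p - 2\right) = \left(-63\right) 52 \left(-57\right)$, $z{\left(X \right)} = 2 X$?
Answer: $62745$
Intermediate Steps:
$B{\left(l,P \right)} = -7 + l + 2 P$ ($B{\left(l,P \right)} = \left(l + 2 P\right) - 7 = -7 + l + 2 P$)
$p = 62246$ ($p = 2 + \frac{\left(-63\right) 52 \left(-57\right)}{3} = 2 + \frac{\left(-3276\right) \left(-57\right)}{3} = 2 + \frac{1}{3} \cdot 186732 = 2 + 62244 = 62246$)
$B{\left(-496,501 \right)} + p = \left(-7 - 496 + 2 \cdot 501\right) + 62246 = \left(-7 - 496 + 1002\right) + 62246 = 499 + 62246 = 62745$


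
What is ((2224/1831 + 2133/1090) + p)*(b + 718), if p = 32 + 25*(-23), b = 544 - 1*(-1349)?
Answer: -2813050373357/1995790 ≈ -1.4095e+6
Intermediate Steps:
b = 1893 (b = 544 + 1349 = 1893)
p = -543 (p = 32 - 575 = -543)
((2224/1831 + 2133/1090) + p)*(b + 718) = ((2224/1831 + 2133/1090) - 543)*(1893 + 718) = ((2224*(1/1831) + 2133*(1/1090)) - 543)*2611 = ((2224/1831 + 2133/1090) - 543)*2611 = (6329683/1995790 - 543)*2611 = -1077384287/1995790*2611 = -2813050373357/1995790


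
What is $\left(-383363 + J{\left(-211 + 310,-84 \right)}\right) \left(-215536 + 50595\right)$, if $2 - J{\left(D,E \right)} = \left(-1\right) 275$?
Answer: $63186587926$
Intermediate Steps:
$J{\left(D,E \right)} = 277$ ($J{\left(D,E \right)} = 2 - \left(-1\right) 275 = 2 - -275 = 2 + 275 = 277$)
$\left(-383363 + J{\left(-211 + 310,-84 \right)}\right) \left(-215536 + 50595\right) = \left(-383363 + 277\right) \left(-215536 + 50595\right) = \left(-383086\right) \left(-164941\right) = 63186587926$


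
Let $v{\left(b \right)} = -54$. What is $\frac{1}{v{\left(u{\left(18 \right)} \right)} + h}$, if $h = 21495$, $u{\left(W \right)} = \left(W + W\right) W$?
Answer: $\frac{1}{21441} \approx 4.664 \cdot 10^{-5}$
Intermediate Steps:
$u{\left(W \right)} = 2 W^{2}$ ($u{\left(W \right)} = 2 W W = 2 W^{2}$)
$\frac{1}{v{\left(u{\left(18 \right)} \right)} + h} = \frac{1}{-54 + 21495} = \frac{1}{21441}$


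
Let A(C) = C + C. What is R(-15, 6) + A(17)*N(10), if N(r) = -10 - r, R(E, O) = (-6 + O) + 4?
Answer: -676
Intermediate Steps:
R(E, O) = -2 + O
A(C) = 2*C
R(-15, 6) + A(17)*N(10) = (-2 + 6) + (2*17)*(-10 - 1*10) = 4 + 34*(-10 - 10) = 4 + 34*(-20) = 4 - 680 = -676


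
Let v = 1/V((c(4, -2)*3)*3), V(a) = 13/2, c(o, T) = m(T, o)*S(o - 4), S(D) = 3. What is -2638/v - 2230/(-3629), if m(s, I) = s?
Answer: -62224233/3629 ≈ -17146.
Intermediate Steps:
c(o, T) = 3*T (c(o, T) = T*3 = 3*T)
V(a) = 13/2 (V(a) = 13*(1/2) = 13/2)
v = 2/13 (v = 1/(13/2) = 2/13 ≈ 0.15385)
-2638/v - 2230/(-3629) = -2638/2/13 - 2230/(-3629) = -2638*13/2 - 2230*(-1/3629) = -17147 + 2230/3629 = -62224233/3629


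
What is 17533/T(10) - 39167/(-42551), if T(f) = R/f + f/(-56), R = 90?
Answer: 20898981373/10510097 ≈ 1988.5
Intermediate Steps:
T(f) = 90/f - f/56 (T(f) = 90/f + f/(-56) = 90/f + f*(-1/56) = 90/f - f/56)
17533/T(10) - 39167/(-42551) = 17533/(90/10 - 1/56*10) - 39167/(-42551) = 17533/(90*(⅒) - 5/28) - 39167*(-1/42551) = 17533/(9 - 5/28) + 39167/42551 = 17533/(247/28) + 39167/42551 = 17533*(28/247) + 39167/42551 = 490924/247 + 39167/42551 = 20898981373/10510097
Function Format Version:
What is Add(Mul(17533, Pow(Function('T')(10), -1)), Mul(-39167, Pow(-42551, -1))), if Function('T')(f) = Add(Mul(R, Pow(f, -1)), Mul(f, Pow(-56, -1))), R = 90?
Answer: Rational(20898981373, 10510097) ≈ 1988.5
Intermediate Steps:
Function('T')(f) = Add(Mul(90, Pow(f, -1)), Mul(Rational(-1, 56), f)) (Function('T')(f) = Add(Mul(90, Pow(f, -1)), Mul(f, Pow(-56, -1))) = Add(Mul(90, Pow(f, -1)), Mul(f, Rational(-1, 56))) = Add(Mul(90, Pow(f, -1)), Mul(Rational(-1, 56), f)))
Add(Mul(17533, Pow(Function('T')(10), -1)), Mul(-39167, Pow(-42551, -1))) = Add(Mul(17533, Pow(Add(Mul(90, Pow(10, -1)), Mul(Rational(-1, 56), 10)), -1)), Mul(-39167, Pow(-42551, -1))) = Add(Mul(17533, Pow(Add(Mul(90, Rational(1, 10)), Rational(-5, 28)), -1)), Mul(-39167, Rational(-1, 42551))) = Add(Mul(17533, Pow(Add(9, Rational(-5, 28)), -1)), Rational(39167, 42551)) = Add(Mul(17533, Pow(Rational(247, 28), -1)), Rational(39167, 42551)) = Add(Mul(17533, Rational(28, 247)), Rational(39167, 42551)) = Add(Rational(490924, 247), Rational(39167, 42551)) = Rational(20898981373, 10510097)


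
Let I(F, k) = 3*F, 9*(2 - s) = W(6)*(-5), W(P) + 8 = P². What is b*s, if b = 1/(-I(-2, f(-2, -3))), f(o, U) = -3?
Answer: 79/27 ≈ 2.9259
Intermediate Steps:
W(P) = -8 + P²
s = 158/9 (s = 2 - (-8 + 6²)*(-5)/9 = 2 - (-8 + 36)*(-5)/9 = 2 - 28*(-5)/9 = 2 - ⅑*(-140) = 2 + 140/9 = 158/9 ≈ 17.556)
b = ⅙ (b = 1/(-3*(-2)) = 1/(-1*(-6)) = 1/6 = ⅙ ≈ 0.16667)
b*s = (⅙)*(158/9) = 79/27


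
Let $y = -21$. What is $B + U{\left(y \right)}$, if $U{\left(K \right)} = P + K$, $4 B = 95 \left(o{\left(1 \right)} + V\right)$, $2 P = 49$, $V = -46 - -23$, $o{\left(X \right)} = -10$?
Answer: $- \frac{3121}{4} \approx -780.25$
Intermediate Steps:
$V = -23$ ($V = -46 + 23 = -23$)
$P = \frac{49}{2}$ ($P = \frac{1}{2} \cdot 49 = \frac{49}{2} \approx 24.5$)
$B = - \frac{3135}{4}$ ($B = \frac{95 \left(-10 - 23\right)}{4} = \frac{95 \left(-33\right)}{4} = \frac{1}{4} \left(-3135\right) = - \frac{3135}{4} \approx -783.75$)
$U{\left(K \right)} = \frac{49}{2} + K$
$B + U{\left(y \right)} = - \frac{3135}{4} + \left(\frac{49}{2} - 21\right) = - \frac{3135}{4} + \frac{7}{2} = - \frac{3121}{4}$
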